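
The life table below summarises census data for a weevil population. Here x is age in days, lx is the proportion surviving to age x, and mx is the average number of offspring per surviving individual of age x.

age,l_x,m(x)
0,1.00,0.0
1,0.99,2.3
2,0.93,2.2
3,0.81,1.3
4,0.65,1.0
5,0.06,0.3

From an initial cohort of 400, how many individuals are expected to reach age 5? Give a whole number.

24

Expected survivors = N0 · l_5 = 400 × 0.06 = 24 → 24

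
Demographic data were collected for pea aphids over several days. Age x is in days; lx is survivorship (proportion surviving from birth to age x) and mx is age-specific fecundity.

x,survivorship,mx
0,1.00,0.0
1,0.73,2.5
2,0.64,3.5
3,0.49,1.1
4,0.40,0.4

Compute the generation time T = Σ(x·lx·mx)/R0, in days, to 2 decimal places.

1.80

lx·mx: 0, 1.825, 2.24, 0.539, 0.16 → R0 = 4.764
x·lx·mx: 0, 1.825, 4.48, 1.617, 0.64 → Σ = 8.562
T = 8.562 / 4.764 = 1.797229… → 1.80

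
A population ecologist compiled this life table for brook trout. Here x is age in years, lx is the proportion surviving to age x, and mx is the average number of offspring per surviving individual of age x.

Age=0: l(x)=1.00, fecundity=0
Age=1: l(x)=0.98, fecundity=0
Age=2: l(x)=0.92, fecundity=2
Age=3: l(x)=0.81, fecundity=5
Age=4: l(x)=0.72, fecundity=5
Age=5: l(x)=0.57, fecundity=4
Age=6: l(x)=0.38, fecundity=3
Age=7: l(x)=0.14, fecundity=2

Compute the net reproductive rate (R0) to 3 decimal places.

13.190

lx·mx by age: 0, 0, 1.84, 4.05, 3.6, 2.28, 1.14, 0.28
R0 = Σ lx·mx = 13.19 → 13.190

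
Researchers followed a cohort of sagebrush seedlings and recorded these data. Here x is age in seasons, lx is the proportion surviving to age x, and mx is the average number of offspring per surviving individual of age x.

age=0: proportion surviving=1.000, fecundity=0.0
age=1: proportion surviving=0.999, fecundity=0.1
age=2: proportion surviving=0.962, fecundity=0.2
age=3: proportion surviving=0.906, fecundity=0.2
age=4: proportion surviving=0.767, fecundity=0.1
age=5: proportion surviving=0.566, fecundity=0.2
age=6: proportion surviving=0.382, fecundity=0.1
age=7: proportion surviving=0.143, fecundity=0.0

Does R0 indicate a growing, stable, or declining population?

declining

R0 = Σ lx·mx = 0 + 0.0999 + 0.1924 + 0.1812 + 0.0767 + 0.1132 + 0.0382 + 0 = 0.7016
R0 < 1, so the population is declining.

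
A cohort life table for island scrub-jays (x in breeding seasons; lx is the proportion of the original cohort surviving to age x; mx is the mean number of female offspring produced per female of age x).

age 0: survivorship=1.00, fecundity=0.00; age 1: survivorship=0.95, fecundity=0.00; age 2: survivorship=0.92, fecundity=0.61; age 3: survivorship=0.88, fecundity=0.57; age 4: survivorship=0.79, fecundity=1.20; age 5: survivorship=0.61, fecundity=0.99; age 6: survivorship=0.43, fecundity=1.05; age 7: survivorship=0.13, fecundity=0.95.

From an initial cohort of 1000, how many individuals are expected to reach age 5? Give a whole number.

Expected survivors = N0 · l_5 = 1000 × 0.61 = 610 → 610

610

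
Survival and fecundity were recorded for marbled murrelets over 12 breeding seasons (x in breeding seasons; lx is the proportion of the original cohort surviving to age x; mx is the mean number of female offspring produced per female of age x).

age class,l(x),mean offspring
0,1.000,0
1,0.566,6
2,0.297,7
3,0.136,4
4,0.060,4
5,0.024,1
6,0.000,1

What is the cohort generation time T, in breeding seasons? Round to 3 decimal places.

lx·mx: 0, 3.396, 2.079, 0.544, 0.24, 0.024, 0 → R0 = 6.283
x·lx·mx: 0, 3.396, 4.158, 1.632, 0.96, 0.12, 0 → Σ = 10.266
T = 10.266 / 6.283 = 1.633933… → 1.634

1.634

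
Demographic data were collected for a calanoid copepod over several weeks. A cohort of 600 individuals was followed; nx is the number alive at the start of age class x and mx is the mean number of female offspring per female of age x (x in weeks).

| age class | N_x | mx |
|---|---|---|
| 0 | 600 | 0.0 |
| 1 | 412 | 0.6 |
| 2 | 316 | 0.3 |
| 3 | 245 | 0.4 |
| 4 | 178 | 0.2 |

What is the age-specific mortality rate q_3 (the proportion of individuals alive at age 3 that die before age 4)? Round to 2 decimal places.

lx = nx/n0 = nx/600: 1, 0.68667…, 0.52667…, 0.40833…, 0.29667…
q_3 = (l_3 − l_4) / l_3 = (0.408333… − 0.296667…) / 0.408333…
     = 0.111667… / 0.408333… = 0.273469… → 0.27

0.27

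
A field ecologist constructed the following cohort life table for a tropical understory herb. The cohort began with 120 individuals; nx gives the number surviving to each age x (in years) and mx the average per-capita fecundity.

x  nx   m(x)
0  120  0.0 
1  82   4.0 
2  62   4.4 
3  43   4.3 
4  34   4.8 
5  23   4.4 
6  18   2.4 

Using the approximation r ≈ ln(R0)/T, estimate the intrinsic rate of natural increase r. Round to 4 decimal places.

0.8487

lx = nx/n0 = nx/120: 1, 0.68333…, 0.51667…, 0.35833…, 0.28333…, 0.19167…, 0.15
R0 = Σ lx·mx = 0 + 2.73333… + 2.27333… + 1.54083… + 1.36… + 0.84333… + 0.36 = 9.110833…
Σ x·lx·mx = 23.719167…; T = 23.719167…/9.110833… = 2.6034…
r ≈ ln(R0)/T = ln(9.110833…)/2.6034… = 0.848683… → 0.8487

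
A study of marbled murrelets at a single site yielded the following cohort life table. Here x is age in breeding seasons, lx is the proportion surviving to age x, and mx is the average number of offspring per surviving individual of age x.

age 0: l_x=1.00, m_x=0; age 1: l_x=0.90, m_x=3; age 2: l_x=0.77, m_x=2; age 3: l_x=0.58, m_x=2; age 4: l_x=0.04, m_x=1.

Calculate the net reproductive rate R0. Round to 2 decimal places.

lx·mx by age: 0, 2.7, 1.54, 1.16, 0.04
R0 = Σ lx·mx = 5.44 → 5.44

5.44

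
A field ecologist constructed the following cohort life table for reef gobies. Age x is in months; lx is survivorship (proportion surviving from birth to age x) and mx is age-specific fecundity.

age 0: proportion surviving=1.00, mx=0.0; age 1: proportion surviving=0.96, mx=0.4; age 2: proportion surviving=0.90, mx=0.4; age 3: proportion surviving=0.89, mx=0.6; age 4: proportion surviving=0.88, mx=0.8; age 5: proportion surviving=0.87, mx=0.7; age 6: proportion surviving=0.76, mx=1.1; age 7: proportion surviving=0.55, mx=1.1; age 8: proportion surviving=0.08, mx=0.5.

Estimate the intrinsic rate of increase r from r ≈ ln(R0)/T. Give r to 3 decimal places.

0.315

R0 = Σ lx·mx = 0 + 0.384 + 0.36 + 0.534 + 0.704 + 0.609 + 0.836 + 0.605 + 0.04 = 4.072
Σ x·lx·mx = 18.138; T = 18.138/4.072 = 4.45432…
r ≈ ln(R0)/T = ln(4.072)/4.45432… = 0.31523… → 0.315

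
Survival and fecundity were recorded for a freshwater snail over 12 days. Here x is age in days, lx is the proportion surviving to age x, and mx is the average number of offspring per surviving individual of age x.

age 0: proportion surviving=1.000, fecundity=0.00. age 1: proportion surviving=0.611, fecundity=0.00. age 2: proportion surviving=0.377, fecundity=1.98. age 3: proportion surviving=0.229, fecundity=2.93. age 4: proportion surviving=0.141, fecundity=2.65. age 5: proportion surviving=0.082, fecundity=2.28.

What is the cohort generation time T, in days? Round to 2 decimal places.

3.00

lx·mx: 0, 0, 0.74646, 0.67097, 0.37365, 0.18696 → R0 = 1.97804
x·lx·mx: 0, 0, 1.49292, 2.01291, 1.4946, 0.9348 → Σ = 5.93523
T = 5.93523 / 1.97804 = 3.000561… → 3.00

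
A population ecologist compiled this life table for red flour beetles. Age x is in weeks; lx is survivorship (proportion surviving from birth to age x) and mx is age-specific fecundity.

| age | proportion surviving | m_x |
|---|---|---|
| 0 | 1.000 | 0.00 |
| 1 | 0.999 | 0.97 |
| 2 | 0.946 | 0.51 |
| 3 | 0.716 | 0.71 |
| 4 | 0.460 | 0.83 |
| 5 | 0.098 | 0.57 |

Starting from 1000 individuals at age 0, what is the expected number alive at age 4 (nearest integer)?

460

Expected survivors = N0 · l_4 = 1000 × 0.460 = 460 → 460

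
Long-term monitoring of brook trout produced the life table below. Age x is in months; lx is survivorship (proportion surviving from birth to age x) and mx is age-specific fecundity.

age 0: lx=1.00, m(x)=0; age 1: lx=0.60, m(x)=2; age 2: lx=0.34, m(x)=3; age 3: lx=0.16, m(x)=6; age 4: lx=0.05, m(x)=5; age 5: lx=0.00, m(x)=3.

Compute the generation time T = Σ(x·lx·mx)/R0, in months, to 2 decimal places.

2.08

lx·mx: 0, 1.2, 1.02, 0.96, 0.25, 0 → R0 = 3.43
x·lx·mx: 0, 1.2, 2.04, 2.88, 1, 0 → Σ = 7.12
T = 7.12 / 3.43 = 2.075802… → 2.08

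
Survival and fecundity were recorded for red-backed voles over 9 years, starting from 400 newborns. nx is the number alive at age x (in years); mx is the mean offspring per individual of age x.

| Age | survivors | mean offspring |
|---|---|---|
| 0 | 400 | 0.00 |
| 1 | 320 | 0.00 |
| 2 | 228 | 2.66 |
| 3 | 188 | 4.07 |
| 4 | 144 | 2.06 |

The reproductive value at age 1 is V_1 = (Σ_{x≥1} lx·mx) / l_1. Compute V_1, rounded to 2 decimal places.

lx = nx/n0 = nx/400: 1, 0.8, 0.57, 0.47, 0.36
lx·mx for x ≥ 1: 0, 1.5162, 1.9129, 0.7416 → sum = 4.1707
V_1 = 4.1707 / l_1 = 4.1707 / 0.8 = 5.213375 → 5.21

5.21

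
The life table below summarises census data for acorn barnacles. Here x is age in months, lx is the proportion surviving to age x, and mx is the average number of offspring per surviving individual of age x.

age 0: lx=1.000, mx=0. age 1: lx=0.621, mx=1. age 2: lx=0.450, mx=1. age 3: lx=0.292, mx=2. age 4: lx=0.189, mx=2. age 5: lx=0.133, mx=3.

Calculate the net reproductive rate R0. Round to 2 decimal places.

2.43

lx·mx by age: 0, 0.621, 0.45, 0.584, 0.378, 0.399
R0 = Σ lx·mx = 2.432 → 2.43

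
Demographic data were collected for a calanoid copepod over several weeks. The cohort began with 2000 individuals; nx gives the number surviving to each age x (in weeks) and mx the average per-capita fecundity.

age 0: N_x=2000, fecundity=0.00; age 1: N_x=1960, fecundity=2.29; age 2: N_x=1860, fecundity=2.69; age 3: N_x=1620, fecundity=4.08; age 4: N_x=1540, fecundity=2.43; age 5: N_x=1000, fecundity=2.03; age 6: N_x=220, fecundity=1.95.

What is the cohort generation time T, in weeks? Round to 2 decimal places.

2.78

lx = nx/n0 = nx/2000: 1, 0.98, 0.93, 0.81, 0.77, 0.5, 0.11
lx·mx: 0, 2.2442, 2.5017, 3.3048, 1.8711, 1.015, 0.2145 → R0 = 11.1513
x·lx·mx: 0, 2.2442, 5.0034, 9.9144, 7.4844, 5.075, 1.287 → Σ = 31.0084
T = 31.0084 / 11.1513 = 2.780698… → 2.78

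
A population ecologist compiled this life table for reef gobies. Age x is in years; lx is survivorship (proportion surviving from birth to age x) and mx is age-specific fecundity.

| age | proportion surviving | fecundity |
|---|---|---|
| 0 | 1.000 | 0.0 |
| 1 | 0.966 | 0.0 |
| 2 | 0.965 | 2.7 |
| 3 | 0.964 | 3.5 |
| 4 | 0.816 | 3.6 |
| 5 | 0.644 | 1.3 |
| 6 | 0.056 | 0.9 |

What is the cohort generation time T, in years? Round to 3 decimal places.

3.220

lx·mx: 0, 0, 2.6055, 3.374, 2.9376, 0.8372, 0.0504 → R0 = 9.8047
x·lx·mx: 0, 0, 5.211, 10.122, 11.7504, 4.186, 0.3024 → Σ = 31.5718
T = 31.5718 / 9.8047 = 3.220068… → 3.220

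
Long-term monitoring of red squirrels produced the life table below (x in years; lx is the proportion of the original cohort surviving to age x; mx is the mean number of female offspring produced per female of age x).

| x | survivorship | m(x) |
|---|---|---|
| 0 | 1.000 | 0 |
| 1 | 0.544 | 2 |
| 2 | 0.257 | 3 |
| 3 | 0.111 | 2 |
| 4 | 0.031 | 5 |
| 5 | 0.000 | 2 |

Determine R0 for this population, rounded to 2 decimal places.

2.24

lx·mx by age: 0, 1.088, 0.771, 0.222, 0.155, 0
R0 = Σ lx·mx = 2.236 → 2.24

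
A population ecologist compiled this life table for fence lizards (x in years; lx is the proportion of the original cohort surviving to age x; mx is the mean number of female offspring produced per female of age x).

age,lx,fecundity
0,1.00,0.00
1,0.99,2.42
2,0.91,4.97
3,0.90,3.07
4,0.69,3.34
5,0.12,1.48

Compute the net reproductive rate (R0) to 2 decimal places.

12.16

lx·mx by age: 0, 2.3958, 4.5227, 2.763, 2.3046, 0.1776
R0 = Σ lx·mx = 12.1637 → 12.16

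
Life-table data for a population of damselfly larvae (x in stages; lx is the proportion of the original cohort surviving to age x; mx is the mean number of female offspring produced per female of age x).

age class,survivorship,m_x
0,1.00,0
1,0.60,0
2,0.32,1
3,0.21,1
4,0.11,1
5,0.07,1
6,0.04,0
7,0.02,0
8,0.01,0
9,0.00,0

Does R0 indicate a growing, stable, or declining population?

declining

R0 = Σ lx·mx = 0 + 0 + 0.32 + 0.21 + 0.11 + 0.07 + 0 + 0 + 0 + 0 = 0.71
R0 < 1, so the population is declining.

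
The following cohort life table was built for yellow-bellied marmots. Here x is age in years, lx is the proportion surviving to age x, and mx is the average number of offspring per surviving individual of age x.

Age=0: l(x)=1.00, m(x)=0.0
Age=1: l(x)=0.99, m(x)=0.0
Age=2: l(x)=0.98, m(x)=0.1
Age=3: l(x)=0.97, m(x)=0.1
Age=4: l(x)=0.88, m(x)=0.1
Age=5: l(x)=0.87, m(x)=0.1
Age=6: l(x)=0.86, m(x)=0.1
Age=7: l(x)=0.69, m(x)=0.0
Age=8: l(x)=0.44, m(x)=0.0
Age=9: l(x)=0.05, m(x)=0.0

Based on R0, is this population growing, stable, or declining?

declining

R0 = Σ lx·mx = 0 + 0 + 0.098 + 0.097 + 0.088 + 0.087 + 0.086 + 0 + 0 + 0 = 0.456
R0 < 1, so the population is declining.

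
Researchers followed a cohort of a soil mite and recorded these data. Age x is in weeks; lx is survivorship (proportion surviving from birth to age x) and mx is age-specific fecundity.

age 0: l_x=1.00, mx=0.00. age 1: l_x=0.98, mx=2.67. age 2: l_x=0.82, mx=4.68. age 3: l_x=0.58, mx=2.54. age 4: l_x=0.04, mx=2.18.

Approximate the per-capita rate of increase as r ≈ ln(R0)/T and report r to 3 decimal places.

1.108

R0 = Σ lx·mx = 0 + 2.6166 + 3.8376 + 1.4732 + 0.0872 = 8.0146
Σ x·lx·mx = 15.0602; T = 15.0602/8.0146 = 1.8791…
r ≈ ln(R0)/T = ln(8.0146)/1.8791… = 1.10759… → 1.108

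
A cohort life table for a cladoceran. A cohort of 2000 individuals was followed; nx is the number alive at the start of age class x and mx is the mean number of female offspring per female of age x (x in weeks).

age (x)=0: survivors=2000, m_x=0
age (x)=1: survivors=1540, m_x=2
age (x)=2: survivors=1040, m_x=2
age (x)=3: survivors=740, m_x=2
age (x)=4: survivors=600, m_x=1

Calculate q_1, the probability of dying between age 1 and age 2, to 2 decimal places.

lx = nx/n0 = nx/2000: 1, 0.77, 0.52, 0.37, 0.3
q_1 = (l_1 − l_2) / l_1 = (0.77 − 0.52) / 0.77
     = 0.25 / 0.77 = 0.324675… → 0.32

0.32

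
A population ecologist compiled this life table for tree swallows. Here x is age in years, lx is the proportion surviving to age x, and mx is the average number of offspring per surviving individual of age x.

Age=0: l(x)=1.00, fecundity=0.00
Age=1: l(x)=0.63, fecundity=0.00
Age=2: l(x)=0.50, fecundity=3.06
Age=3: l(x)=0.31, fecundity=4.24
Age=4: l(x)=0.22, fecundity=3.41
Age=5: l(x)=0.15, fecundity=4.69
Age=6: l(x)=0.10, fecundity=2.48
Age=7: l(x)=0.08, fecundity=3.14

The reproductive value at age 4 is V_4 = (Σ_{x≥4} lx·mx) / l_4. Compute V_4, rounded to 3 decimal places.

lx·mx for x ≥ 4: 0.7502, 0.7035, 0.248, 0.2512 → sum = 1.9529
V_4 = 1.9529 / l_4 = 1.9529 / 0.22 = 8.876818… → 8.877

8.877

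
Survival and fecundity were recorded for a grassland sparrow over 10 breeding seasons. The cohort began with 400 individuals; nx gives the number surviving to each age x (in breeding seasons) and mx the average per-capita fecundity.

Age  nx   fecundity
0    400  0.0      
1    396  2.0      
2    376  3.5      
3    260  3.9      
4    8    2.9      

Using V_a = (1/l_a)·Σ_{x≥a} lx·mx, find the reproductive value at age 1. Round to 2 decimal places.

lx = nx/n0 = nx/400: 1, 0.99, 0.94, 0.65, 0.02
lx·mx for x ≥ 1: 1.98, 3.29, 2.535, 0.058 → sum = 7.863
V_1 = 7.863 / l_1 = 7.863 / 0.99 = 7.942424… → 7.94

7.94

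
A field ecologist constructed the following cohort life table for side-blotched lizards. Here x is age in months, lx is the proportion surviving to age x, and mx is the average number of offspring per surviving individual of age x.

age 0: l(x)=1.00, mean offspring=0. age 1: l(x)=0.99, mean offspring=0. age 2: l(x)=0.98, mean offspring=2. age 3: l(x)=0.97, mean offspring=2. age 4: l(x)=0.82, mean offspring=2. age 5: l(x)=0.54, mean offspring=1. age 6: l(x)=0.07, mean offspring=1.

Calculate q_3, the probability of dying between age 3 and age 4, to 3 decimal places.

0.155

q_3 = (l_3 − l_4) / l_3 = (0.97 − 0.82) / 0.97
     = 0.15 / 0.97 = 0.154639… → 0.155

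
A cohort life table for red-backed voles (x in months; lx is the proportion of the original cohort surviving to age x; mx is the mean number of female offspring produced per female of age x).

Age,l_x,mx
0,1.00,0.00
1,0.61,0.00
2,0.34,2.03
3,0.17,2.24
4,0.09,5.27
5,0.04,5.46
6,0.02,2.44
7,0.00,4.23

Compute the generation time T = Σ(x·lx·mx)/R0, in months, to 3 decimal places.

3.203

lx·mx: 0, 0, 0.6902, 0.3808, 0.4743, 0.2184, 0.0488, 0 → R0 = 1.8125
x·lx·mx: 0, 0, 1.3804, 1.1424, 1.8972, 1.092, 0.2928, 0 → Σ = 5.8048
T = 5.8048 / 1.8125 = 3.202648… → 3.203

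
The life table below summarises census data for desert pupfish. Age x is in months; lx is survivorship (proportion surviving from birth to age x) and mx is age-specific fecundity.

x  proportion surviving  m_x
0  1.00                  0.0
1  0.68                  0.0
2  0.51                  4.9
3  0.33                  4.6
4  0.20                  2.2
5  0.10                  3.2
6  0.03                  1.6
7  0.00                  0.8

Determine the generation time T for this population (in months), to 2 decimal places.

lx·mx: 0, 0, 2.499, 1.518, 0.44, 0.32, 0.048, 0 → R0 = 4.825
x·lx·mx: 0, 0, 4.998, 4.554, 1.76, 1.6, 0.288, 0 → Σ = 13.2
T = 13.2 / 4.825 = 2.735751… → 2.74

2.74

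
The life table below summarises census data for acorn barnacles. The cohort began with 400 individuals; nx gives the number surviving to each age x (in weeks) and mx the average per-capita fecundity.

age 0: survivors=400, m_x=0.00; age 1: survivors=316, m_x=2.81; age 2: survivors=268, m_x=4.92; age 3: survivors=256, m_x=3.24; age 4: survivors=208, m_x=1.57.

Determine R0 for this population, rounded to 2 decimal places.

8.41

lx = nx/n0 = nx/400: 1, 0.79, 0.67, 0.64, 0.52
lx·mx by age: 0, 2.2199, 3.2964, 2.0736, 0.8164
R0 = Σ lx·mx = 8.4063 → 8.41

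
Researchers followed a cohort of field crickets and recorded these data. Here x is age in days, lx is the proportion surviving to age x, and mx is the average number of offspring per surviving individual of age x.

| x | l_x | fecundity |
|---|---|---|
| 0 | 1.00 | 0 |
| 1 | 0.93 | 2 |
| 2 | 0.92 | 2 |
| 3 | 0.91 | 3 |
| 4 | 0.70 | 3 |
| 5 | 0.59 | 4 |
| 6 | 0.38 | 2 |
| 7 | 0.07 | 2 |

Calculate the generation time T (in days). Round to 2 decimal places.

3.35

lx·mx: 0, 1.86, 1.84, 2.73, 2.1, 2.36, 0.76, 0.14 → R0 = 11.79
x·lx·mx: 0, 1.86, 3.68, 8.19, 8.4, 11.8, 4.56, 0.98 → Σ = 39.47
T = 39.47 / 11.79 = 3.347752… → 3.35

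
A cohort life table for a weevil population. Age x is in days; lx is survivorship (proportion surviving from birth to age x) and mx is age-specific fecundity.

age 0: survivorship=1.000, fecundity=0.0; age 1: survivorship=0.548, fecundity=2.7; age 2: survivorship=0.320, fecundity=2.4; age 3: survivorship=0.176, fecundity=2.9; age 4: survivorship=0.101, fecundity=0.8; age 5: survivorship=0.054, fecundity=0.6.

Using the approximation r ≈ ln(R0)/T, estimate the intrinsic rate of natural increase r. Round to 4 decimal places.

0.6018

R0 = Σ lx·mx = 0 + 1.4796 + 0.768 + 0.5104 + 0.0808 + 0.0324 = 2.8712
Σ x·lx·mx = 5.032; T = 5.032/2.8712 = 1.75258…
r ≈ ln(R0)/T = ln(2.8712)/1.75258… = 0.601817… → 0.6018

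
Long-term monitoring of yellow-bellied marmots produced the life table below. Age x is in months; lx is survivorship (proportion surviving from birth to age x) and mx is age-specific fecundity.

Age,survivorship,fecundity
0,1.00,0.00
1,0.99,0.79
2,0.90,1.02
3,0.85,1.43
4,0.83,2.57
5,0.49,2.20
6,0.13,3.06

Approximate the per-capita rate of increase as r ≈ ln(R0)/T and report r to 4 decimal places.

0.5421

R0 = Σ lx·mx = 0 + 0.7821 + 0.918 + 1.2155 + 2.1331 + 1.078 + 0.3978 = 6.5245
Σ x·lx·mx = 22.5738; T = 22.5738/6.5245 = 3.45985…
r ≈ ln(R0)/T = ln(6.5245)/3.45985… = 0.542094… → 0.5421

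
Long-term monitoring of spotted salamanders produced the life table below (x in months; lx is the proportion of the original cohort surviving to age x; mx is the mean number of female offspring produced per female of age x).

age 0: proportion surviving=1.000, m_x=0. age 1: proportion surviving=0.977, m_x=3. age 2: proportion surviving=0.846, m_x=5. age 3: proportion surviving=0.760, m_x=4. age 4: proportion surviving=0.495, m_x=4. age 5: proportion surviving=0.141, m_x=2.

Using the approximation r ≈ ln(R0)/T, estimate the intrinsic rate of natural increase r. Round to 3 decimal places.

1.054

R0 = Σ lx·mx = 0 + 2.931 + 4.23 + 3.04 + 1.98 + 0.282 = 12.463
Σ x·lx·mx = 29.841; T = 29.841/12.463 = 2.39437…
r ≈ ln(R0)/T = ln(12.463)/2.39437… = 1.05362… → 1.054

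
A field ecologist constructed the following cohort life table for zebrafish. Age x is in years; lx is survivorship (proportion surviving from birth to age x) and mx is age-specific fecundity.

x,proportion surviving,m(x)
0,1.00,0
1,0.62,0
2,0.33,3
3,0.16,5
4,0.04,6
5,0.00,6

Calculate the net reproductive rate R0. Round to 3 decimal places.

lx·mx by age: 0, 0, 0.99, 0.8, 0.24, 0
R0 = Σ lx·mx = 2.03 → 2.030

2.030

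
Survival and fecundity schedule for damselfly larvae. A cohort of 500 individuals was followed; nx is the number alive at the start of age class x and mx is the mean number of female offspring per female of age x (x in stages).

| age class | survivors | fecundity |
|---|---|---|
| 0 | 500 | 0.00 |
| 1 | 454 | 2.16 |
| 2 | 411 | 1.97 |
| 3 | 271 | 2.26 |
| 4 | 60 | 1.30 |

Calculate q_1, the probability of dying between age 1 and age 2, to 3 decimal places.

0.095

lx = nx/n0 = nx/500: 1, 0.908, 0.822, 0.542, 0.12
q_1 = (l_1 − l_2) / l_1 = (0.908 − 0.822) / 0.908
     = 0.086 / 0.908 = 0.094714… → 0.095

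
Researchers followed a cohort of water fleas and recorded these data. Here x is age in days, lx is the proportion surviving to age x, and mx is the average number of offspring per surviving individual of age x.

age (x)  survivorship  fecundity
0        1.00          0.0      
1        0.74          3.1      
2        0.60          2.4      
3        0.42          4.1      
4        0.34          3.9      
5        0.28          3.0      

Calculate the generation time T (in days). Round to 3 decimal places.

lx·mx: 0, 2.294, 1.44, 1.722, 1.326, 0.84 → R0 = 7.622
x·lx·mx: 0, 2.294, 2.88, 5.166, 5.304, 4.2 → Σ = 19.844
T = 19.844 / 7.622 = 2.603516… → 2.604

2.604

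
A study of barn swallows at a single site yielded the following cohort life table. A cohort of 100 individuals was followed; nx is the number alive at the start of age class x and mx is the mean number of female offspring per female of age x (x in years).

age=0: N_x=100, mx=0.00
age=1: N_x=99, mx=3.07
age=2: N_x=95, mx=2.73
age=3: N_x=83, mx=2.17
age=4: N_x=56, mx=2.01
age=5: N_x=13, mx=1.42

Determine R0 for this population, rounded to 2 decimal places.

lx = nx/n0 = nx/100: 1, 0.99, 0.95, 0.83, 0.56, 0.13
lx·mx by age: 0, 3.0393, 2.5935, 1.8011, 1.1256, 0.1846
R0 = Σ lx·mx = 8.7441 → 8.74

8.74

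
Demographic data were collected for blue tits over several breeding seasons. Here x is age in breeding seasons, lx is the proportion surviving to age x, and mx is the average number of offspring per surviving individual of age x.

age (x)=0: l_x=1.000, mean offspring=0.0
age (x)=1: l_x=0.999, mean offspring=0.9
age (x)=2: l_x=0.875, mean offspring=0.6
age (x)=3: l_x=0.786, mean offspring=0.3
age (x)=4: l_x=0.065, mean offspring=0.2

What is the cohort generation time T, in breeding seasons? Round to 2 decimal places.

lx·mx: 0, 0.8991, 0.525, 0.2358, 0.013 → R0 = 1.6729
x·lx·mx: 0, 0.8991, 1.05, 0.7074, 0.052 → Σ = 2.7085
T = 2.7085 / 1.6729 = 1.619045… → 1.62

1.62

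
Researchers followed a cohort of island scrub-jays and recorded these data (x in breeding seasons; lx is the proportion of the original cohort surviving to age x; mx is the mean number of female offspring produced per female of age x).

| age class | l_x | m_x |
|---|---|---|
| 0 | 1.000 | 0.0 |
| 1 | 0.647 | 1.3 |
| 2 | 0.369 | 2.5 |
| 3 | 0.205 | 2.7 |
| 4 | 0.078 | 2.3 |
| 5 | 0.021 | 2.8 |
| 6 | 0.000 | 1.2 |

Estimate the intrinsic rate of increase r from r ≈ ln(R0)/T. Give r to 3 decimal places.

0.447

R0 = Σ lx·mx = 0 + 0.8411 + 0.9225 + 0.5535 + 0.1794 + 0.0588 + 0 = 2.5553
Σ x·lx·mx = 5.3582; T = 5.3582/2.5553 = 2.0969…
r ≈ ln(R0)/T = ln(2.5553)/2.0969… = 0.44741… → 0.447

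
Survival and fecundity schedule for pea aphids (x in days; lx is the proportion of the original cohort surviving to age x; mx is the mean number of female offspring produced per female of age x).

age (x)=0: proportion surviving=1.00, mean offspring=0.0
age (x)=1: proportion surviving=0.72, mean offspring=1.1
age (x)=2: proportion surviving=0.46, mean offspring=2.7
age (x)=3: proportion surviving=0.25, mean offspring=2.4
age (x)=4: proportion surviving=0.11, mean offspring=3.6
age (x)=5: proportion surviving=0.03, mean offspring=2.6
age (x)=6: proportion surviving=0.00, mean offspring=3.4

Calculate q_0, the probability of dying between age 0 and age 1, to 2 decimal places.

0.28

q_0 = (l_0 − l_1) / l_0 = (1 − 0.72) / 1
     = 0.28 / 1 = 0.28 → 0.28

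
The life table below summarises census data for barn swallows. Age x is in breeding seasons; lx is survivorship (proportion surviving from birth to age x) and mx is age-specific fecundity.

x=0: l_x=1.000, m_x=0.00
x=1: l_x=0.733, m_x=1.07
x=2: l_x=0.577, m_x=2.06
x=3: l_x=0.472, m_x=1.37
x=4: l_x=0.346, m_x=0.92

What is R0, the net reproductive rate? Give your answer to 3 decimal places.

2.938

lx·mx by age: 0, 0.78431, 1.18862, 0.64664, 0.31832
R0 = Σ lx·mx = 2.93789 → 2.938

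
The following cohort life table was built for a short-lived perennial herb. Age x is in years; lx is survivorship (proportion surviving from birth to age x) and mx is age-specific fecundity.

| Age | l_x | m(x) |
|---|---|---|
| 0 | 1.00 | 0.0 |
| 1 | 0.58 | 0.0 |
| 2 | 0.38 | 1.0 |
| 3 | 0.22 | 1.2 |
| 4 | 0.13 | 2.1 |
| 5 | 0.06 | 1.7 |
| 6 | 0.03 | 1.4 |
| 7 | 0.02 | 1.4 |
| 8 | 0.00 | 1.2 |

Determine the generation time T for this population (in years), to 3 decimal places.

3.308

lx·mx: 0, 0, 0.38, 0.264, 0.273, 0.102, 0.042, 0.028, 0 → R0 = 1.089
x·lx·mx: 0, 0, 0.76, 0.792, 1.092, 0.51, 0.252, 0.196, 0 → Σ = 3.602
T = 3.602 / 1.089 = 3.307622… → 3.308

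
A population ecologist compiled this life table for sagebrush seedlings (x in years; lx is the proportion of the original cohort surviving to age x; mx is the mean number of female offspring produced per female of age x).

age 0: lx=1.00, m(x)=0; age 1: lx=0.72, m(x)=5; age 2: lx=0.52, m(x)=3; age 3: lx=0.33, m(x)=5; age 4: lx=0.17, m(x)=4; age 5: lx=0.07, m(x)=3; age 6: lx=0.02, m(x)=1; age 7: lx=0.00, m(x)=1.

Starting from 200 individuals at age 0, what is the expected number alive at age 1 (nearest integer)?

Expected survivors = N0 · l_1 = 200 × 0.72 = 144 → 144

144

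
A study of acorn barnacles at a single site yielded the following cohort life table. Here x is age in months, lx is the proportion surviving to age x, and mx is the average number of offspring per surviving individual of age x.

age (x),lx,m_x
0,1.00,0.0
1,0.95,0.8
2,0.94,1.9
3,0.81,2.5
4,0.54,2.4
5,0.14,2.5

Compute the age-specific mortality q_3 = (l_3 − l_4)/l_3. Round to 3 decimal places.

0.333

q_3 = (l_3 − l_4) / l_3 = (0.81 − 0.54) / 0.81
     = 0.27 / 0.81 = 0.333333… → 0.333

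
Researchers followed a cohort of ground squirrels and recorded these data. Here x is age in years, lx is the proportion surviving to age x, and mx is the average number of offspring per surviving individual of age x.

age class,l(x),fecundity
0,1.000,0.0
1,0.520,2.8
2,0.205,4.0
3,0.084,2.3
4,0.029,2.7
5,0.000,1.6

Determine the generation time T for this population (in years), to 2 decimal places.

1.57

lx·mx: 0, 1.456, 0.82, 0.1932, 0.0783, 0 → R0 = 2.5475
x·lx·mx: 0, 1.456, 1.64, 0.5796, 0.3132, 0 → Σ = 3.9888
T = 3.9888 / 2.5475 = 1.56577… → 1.57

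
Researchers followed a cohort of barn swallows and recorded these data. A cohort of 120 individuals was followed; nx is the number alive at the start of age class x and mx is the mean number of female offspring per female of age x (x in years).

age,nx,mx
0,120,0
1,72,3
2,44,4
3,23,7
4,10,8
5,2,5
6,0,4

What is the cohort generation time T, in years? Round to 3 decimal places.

lx = nx/n0 = nx/120: 1, 0.6, 0.36667…, 0.19167…, 0.08333…, 0.01667…, 0
lx·mx: 0, 1.8, 1.466667…, 1.341667…, 0.666667…, 0.083333…, 0 → R0 = 5.358333…
x·lx·mx: 0, 1.8, 2.933333…, 4.025…, 2.666667…, 0.416667…, 0 → Σ = 11.841667…
T = 11.841667… / 5.358333… = 2.209953… → 2.210

2.210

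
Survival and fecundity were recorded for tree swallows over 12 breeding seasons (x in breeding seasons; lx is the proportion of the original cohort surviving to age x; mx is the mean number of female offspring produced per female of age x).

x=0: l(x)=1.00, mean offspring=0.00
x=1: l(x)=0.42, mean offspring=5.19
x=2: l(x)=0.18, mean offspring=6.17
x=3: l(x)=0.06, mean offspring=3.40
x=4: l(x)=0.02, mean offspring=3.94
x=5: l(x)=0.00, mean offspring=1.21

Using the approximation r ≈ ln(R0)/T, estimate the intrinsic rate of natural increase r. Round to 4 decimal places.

R0 = Σ lx·mx = 0 + 2.1798 + 1.1106 + 0.204 + 0.0788 + 0 = 3.5732
Σ x·lx·mx = 5.3282; T = 5.3282/3.5732 = 1.49116…
r ≈ ln(R0)/T = ln(3.5732)/1.49116… = 0.854009… → 0.8540

0.8540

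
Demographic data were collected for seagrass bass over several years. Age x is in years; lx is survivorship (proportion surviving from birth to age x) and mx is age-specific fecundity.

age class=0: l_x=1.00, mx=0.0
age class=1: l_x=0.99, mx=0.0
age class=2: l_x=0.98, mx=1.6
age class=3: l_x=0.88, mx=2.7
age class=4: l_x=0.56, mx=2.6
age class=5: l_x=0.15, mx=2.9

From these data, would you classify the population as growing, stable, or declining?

R0 = Σ lx·mx = 0 + 0 + 1.568 + 2.376 + 1.456 + 0.435 = 5.835
R0 > 1, so the population is growing.

growing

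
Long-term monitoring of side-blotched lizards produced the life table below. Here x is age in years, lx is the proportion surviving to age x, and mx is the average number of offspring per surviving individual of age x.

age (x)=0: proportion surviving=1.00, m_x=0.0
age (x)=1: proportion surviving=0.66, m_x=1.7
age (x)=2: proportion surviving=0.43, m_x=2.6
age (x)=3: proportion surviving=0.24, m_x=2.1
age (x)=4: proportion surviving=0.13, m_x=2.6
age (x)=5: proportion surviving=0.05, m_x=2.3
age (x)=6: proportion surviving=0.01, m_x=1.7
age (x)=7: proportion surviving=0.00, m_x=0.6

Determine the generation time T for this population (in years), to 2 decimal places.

2.15

lx·mx: 0, 1.122, 1.118, 0.504, 0.338, 0.115, 0.017, 0 → R0 = 3.214
x·lx·mx: 0, 1.122, 2.236, 1.512, 1.352, 0.575, 0.102, 0 → Σ = 6.899
T = 6.899 / 3.214 = 2.146546… → 2.15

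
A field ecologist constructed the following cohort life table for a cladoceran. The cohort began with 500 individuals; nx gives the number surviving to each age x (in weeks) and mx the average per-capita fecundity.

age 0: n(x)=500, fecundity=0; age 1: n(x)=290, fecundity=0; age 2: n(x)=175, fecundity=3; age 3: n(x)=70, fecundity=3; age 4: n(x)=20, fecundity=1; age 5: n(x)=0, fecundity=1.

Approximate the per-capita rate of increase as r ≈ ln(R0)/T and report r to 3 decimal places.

lx = nx/n0 = nx/500: 1, 0.58, 0.35, 0.14, 0.04, 0
R0 = Σ lx·mx = 0 + 0 + 1.05 + 0.42 + 0.04 + 0 = 1.51
Σ x·lx·mx = 3.52; T = 3.52/1.51 = 2.33113…
r ≈ ln(R0)/T = ln(1.51)/2.33113… = 0.17679… → 0.177

0.177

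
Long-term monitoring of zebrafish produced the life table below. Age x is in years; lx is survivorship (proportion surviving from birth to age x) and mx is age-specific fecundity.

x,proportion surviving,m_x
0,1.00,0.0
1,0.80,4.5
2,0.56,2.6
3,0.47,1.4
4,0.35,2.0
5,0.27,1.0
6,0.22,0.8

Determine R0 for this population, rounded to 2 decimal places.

6.86

lx·mx by age: 0, 3.6, 1.456, 0.658, 0.7, 0.27, 0.176
R0 = Σ lx·mx = 6.86 → 6.86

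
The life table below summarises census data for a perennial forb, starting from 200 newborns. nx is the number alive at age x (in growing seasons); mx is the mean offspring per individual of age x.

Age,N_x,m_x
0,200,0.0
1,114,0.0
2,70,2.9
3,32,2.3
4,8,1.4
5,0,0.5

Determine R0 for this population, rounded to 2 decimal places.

1.44

lx = nx/n0 = nx/200: 1, 0.57, 0.35, 0.16, 0.04, 0
lx·mx by age: 0, 0, 1.015, 0.368, 0.056, 0
R0 = Σ lx·mx = 1.439 → 1.44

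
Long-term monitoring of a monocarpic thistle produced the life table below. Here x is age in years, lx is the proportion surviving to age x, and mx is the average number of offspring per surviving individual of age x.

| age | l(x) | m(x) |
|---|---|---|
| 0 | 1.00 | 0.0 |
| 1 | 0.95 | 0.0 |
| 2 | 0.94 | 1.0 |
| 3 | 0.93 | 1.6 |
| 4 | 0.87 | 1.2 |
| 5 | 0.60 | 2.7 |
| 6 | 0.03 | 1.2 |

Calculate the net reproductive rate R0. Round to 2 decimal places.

5.13

lx·mx by age: 0, 0, 0.94, 1.488, 1.044, 1.62, 0.036
R0 = Σ lx·mx = 5.128 → 5.13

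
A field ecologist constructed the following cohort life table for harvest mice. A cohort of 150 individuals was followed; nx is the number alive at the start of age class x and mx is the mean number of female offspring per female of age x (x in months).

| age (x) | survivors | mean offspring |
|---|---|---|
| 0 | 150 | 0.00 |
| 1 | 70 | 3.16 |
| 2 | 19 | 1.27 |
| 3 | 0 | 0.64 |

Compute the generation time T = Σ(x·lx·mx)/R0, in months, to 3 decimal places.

lx = nx/n0 = nx/150: 1, 0.46667…, 0.12667…, 0
lx·mx: 0, 1.474667…, 0.160867…, 0 → R0 = 1.635533…
x·lx·mx: 0, 1.474667…, 0.321733…, 0 → Σ = 1.7964…
T = 1.7964… / 1.635533… = 1.098357… → 1.098

1.098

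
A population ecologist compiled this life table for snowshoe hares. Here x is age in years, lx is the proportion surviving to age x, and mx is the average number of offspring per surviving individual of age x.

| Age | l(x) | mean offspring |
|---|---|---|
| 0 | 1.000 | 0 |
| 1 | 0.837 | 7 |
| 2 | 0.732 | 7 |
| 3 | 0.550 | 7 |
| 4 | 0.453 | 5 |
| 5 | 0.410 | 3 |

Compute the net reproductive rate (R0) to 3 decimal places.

lx·mx by age: 0, 5.859, 5.124, 3.85, 2.265, 1.23
R0 = Σ lx·mx = 18.328 → 18.328

18.328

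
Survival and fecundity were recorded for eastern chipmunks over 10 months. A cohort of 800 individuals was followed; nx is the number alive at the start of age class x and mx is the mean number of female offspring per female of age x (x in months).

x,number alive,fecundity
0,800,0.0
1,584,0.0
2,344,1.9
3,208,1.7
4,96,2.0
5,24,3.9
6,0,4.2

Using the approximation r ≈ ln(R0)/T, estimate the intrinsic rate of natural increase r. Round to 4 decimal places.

0.1722

lx = nx/n0 = nx/800: 1, 0.73, 0.43, 0.26, 0.12, 0.03, 0
R0 = Σ lx·mx = 0 + 0 + 0.817 + 0.442 + 0.24 + 0.117 + 0 = 1.616
Σ x·lx·mx = 4.505; T = 4.505/1.616 = 2.78775…
r ≈ ln(R0)/T = ln(1.616)/2.78775… = 0.172166… → 0.1722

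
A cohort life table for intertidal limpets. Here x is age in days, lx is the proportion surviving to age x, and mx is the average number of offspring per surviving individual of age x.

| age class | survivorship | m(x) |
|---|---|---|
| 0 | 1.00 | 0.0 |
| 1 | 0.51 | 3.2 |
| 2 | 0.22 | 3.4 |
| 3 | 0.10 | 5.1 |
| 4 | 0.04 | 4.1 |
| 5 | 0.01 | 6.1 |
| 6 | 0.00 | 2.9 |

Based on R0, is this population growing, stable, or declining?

growing

R0 = Σ lx·mx = 0 + 1.632 + 0.748 + 0.51 + 0.164 + 0.061 + 0 = 3.115
R0 > 1, so the population is growing.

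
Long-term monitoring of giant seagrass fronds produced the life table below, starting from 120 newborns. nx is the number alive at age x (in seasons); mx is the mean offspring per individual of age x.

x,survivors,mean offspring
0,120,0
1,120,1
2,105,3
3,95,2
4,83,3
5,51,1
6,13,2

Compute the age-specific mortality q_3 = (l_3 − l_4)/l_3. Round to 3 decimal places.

lx = nx/n0 = nx/120: 1, 1, 0.875, 0.79167…, 0.69167…, 0.425, 0.10833…
q_3 = (l_3 − l_4) / l_3 = (0.791667… − 0.691667…) / 0.791667…
     = 0.1… / 0.791667… = 0.126316… → 0.126

0.126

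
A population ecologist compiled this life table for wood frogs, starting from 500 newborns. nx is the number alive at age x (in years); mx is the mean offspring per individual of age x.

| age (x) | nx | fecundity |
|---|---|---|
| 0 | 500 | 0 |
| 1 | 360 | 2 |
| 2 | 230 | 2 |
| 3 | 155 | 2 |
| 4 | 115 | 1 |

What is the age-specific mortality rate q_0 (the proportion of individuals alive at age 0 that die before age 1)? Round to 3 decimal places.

lx = nx/n0 = nx/500: 1, 0.72, 0.46, 0.31, 0.23
q_0 = (l_0 − l_1) / l_0 = (1 − 0.72) / 1
     = 0.28 / 1 = 0.28 → 0.280

0.280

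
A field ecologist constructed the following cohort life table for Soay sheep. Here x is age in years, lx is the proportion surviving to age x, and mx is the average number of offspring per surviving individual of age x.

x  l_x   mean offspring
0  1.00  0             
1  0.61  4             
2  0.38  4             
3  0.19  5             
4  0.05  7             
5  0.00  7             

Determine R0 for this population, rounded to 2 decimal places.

lx·mx by age: 0, 2.44, 1.52, 0.95, 0.35, 0
R0 = Σ lx·mx = 5.26 → 5.26

5.26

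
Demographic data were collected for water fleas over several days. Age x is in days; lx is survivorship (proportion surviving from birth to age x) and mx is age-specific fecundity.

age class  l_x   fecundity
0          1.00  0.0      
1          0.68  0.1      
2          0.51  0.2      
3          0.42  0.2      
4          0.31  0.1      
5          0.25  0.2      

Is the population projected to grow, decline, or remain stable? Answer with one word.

R0 = Σ lx·mx = 0 + 0.068 + 0.102 + 0.084 + 0.031 + 0.05 = 0.335
R0 < 1, so the population is declining.

declining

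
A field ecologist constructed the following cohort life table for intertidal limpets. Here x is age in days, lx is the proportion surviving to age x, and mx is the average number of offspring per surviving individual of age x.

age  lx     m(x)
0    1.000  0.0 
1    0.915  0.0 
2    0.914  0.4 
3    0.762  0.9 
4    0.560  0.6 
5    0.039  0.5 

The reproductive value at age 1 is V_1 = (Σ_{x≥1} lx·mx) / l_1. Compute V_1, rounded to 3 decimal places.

1.538

lx·mx for x ≥ 1: 0, 0.3656, 0.6858, 0.336, 0.0195 → sum = 1.4069
V_1 = 1.4069 / l_1 = 1.4069 / 0.915 = 1.537596… → 1.538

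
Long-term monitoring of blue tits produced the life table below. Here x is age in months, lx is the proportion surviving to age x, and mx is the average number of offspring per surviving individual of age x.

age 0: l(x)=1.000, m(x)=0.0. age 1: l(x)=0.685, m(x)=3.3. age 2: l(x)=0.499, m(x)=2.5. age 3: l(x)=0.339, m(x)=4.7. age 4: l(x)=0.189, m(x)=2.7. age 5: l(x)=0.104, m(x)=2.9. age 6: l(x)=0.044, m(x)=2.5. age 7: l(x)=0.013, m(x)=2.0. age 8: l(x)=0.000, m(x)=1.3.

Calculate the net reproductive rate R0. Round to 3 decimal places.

6.049

lx·mx by age: 0, 2.2605, 1.2475, 1.5933, 0.5103, 0.3016, 0.11, 0.026, 0
R0 = Σ lx·mx = 6.0492 → 6.049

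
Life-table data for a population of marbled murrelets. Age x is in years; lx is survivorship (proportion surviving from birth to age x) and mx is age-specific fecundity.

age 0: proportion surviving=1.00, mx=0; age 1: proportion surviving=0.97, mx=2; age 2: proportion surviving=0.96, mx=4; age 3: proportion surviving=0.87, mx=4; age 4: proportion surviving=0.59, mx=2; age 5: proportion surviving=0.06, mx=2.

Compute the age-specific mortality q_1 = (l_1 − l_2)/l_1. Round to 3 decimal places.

0.010

q_1 = (l_1 − l_2) / l_1 = (0.97 − 0.96) / 0.97
     = 0.01 / 0.97 = 0.010309… → 0.010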